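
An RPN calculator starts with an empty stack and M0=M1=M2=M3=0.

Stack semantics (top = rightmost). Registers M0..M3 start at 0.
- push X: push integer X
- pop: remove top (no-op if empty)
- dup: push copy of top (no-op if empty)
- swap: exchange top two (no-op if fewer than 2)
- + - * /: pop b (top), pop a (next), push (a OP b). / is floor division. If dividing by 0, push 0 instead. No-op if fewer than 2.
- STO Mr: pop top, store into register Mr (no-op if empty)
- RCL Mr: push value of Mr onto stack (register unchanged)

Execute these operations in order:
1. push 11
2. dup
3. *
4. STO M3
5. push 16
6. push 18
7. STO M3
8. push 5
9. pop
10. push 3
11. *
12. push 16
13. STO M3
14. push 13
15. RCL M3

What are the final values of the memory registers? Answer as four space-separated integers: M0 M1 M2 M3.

Answer: 0 0 0 16

Derivation:
After op 1 (push 11): stack=[11] mem=[0,0,0,0]
After op 2 (dup): stack=[11,11] mem=[0,0,0,0]
After op 3 (*): stack=[121] mem=[0,0,0,0]
After op 4 (STO M3): stack=[empty] mem=[0,0,0,121]
After op 5 (push 16): stack=[16] mem=[0,0,0,121]
After op 6 (push 18): stack=[16,18] mem=[0,0,0,121]
After op 7 (STO M3): stack=[16] mem=[0,0,0,18]
After op 8 (push 5): stack=[16,5] mem=[0,0,0,18]
After op 9 (pop): stack=[16] mem=[0,0,0,18]
After op 10 (push 3): stack=[16,3] mem=[0,0,0,18]
After op 11 (*): stack=[48] mem=[0,0,0,18]
After op 12 (push 16): stack=[48,16] mem=[0,0,0,18]
After op 13 (STO M3): stack=[48] mem=[0,0,0,16]
After op 14 (push 13): stack=[48,13] mem=[0,0,0,16]
After op 15 (RCL M3): stack=[48,13,16] mem=[0,0,0,16]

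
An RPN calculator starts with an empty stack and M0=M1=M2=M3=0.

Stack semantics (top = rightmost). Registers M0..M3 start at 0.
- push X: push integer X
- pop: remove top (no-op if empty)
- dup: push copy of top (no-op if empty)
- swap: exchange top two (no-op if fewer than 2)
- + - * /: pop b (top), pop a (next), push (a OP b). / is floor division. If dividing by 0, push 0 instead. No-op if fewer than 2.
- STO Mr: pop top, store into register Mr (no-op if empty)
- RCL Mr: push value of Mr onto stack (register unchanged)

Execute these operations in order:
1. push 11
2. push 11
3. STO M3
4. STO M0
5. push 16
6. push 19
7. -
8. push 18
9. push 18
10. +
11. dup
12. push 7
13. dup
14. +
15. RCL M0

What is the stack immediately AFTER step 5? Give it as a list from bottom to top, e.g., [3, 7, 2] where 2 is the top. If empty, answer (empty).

After op 1 (push 11): stack=[11] mem=[0,0,0,0]
After op 2 (push 11): stack=[11,11] mem=[0,0,0,0]
After op 3 (STO M3): stack=[11] mem=[0,0,0,11]
After op 4 (STO M0): stack=[empty] mem=[11,0,0,11]
After op 5 (push 16): stack=[16] mem=[11,0,0,11]

[16]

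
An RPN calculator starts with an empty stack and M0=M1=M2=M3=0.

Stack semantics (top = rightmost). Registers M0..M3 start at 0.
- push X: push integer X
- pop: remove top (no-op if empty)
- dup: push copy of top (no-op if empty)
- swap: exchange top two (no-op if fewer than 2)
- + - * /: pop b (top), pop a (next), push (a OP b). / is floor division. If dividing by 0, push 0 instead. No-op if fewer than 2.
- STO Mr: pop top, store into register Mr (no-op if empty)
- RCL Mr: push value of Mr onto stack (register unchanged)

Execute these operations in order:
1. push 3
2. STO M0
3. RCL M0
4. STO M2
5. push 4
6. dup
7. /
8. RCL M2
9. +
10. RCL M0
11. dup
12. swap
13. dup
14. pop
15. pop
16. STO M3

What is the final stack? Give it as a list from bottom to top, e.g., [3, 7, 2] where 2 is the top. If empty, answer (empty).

After op 1 (push 3): stack=[3] mem=[0,0,0,0]
After op 2 (STO M0): stack=[empty] mem=[3,0,0,0]
After op 3 (RCL M0): stack=[3] mem=[3,0,0,0]
After op 4 (STO M2): stack=[empty] mem=[3,0,3,0]
After op 5 (push 4): stack=[4] mem=[3,0,3,0]
After op 6 (dup): stack=[4,4] mem=[3,0,3,0]
After op 7 (/): stack=[1] mem=[3,0,3,0]
After op 8 (RCL M2): stack=[1,3] mem=[3,0,3,0]
After op 9 (+): stack=[4] mem=[3,0,3,0]
After op 10 (RCL M0): stack=[4,3] mem=[3,0,3,0]
After op 11 (dup): stack=[4,3,3] mem=[3,0,3,0]
After op 12 (swap): stack=[4,3,3] mem=[3,0,3,0]
After op 13 (dup): stack=[4,3,3,3] mem=[3,0,3,0]
After op 14 (pop): stack=[4,3,3] mem=[3,0,3,0]
After op 15 (pop): stack=[4,3] mem=[3,0,3,0]
After op 16 (STO M3): stack=[4] mem=[3,0,3,3]

Answer: [4]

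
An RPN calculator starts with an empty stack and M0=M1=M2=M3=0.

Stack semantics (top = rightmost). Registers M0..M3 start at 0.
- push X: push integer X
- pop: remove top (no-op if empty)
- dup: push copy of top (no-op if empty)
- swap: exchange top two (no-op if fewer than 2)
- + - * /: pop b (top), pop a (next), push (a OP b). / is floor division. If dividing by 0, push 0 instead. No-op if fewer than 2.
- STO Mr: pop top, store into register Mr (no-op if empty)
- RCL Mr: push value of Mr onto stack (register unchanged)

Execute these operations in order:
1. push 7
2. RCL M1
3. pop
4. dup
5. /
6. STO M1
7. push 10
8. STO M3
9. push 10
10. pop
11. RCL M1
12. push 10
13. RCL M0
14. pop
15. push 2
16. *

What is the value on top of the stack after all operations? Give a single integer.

After op 1 (push 7): stack=[7] mem=[0,0,0,0]
After op 2 (RCL M1): stack=[7,0] mem=[0,0,0,0]
After op 3 (pop): stack=[7] mem=[0,0,0,0]
After op 4 (dup): stack=[7,7] mem=[0,0,0,0]
After op 5 (/): stack=[1] mem=[0,0,0,0]
After op 6 (STO M1): stack=[empty] mem=[0,1,0,0]
After op 7 (push 10): stack=[10] mem=[0,1,0,0]
After op 8 (STO M3): stack=[empty] mem=[0,1,0,10]
After op 9 (push 10): stack=[10] mem=[0,1,0,10]
After op 10 (pop): stack=[empty] mem=[0,1,0,10]
After op 11 (RCL M1): stack=[1] mem=[0,1,0,10]
After op 12 (push 10): stack=[1,10] mem=[0,1,0,10]
After op 13 (RCL M0): stack=[1,10,0] mem=[0,1,0,10]
After op 14 (pop): stack=[1,10] mem=[0,1,0,10]
After op 15 (push 2): stack=[1,10,2] mem=[0,1,0,10]
After op 16 (*): stack=[1,20] mem=[0,1,0,10]

Answer: 20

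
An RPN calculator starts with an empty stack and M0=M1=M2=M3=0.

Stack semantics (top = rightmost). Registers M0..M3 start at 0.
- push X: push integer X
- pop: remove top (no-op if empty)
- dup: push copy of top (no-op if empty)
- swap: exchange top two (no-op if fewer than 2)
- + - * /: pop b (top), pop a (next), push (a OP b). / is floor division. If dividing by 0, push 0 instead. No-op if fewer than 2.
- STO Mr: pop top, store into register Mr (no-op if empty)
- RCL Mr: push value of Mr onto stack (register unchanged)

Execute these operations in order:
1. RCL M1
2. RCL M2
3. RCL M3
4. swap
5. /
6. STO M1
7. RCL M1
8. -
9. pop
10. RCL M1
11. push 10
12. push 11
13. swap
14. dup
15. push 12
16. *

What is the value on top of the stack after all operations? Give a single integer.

After op 1 (RCL M1): stack=[0] mem=[0,0,0,0]
After op 2 (RCL M2): stack=[0,0] mem=[0,0,0,0]
After op 3 (RCL M3): stack=[0,0,0] mem=[0,0,0,0]
After op 4 (swap): stack=[0,0,0] mem=[0,0,0,0]
After op 5 (/): stack=[0,0] mem=[0,0,0,0]
After op 6 (STO M1): stack=[0] mem=[0,0,0,0]
After op 7 (RCL M1): stack=[0,0] mem=[0,0,0,0]
After op 8 (-): stack=[0] mem=[0,0,0,0]
After op 9 (pop): stack=[empty] mem=[0,0,0,0]
After op 10 (RCL M1): stack=[0] mem=[0,0,0,0]
After op 11 (push 10): stack=[0,10] mem=[0,0,0,0]
After op 12 (push 11): stack=[0,10,11] mem=[0,0,0,0]
After op 13 (swap): stack=[0,11,10] mem=[0,0,0,0]
After op 14 (dup): stack=[0,11,10,10] mem=[0,0,0,0]
After op 15 (push 12): stack=[0,11,10,10,12] mem=[0,0,0,0]
After op 16 (*): stack=[0,11,10,120] mem=[0,0,0,0]

Answer: 120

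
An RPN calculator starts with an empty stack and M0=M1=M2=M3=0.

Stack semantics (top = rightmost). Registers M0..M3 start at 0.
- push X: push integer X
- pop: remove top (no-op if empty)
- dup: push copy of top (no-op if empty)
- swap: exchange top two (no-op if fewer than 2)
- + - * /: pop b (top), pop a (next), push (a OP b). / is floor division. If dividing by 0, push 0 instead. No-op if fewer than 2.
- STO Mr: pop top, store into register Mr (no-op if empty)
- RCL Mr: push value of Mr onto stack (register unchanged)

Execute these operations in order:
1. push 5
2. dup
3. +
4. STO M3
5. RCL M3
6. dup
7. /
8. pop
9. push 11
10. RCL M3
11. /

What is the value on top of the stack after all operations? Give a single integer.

After op 1 (push 5): stack=[5] mem=[0,0,0,0]
After op 2 (dup): stack=[5,5] mem=[0,0,0,0]
After op 3 (+): stack=[10] mem=[0,0,0,0]
After op 4 (STO M3): stack=[empty] mem=[0,0,0,10]
After op 5 (RCL M3): stack=[10] mem=[0,0,0,10]
After op 6 (dup): stack=[10,10] mem=[0,0,0,10]
After op 7 (/): stack=[1] mem=[0,0,0,10]
After op 8 (pop): stack=[empty] mem=[0,0,0,10]
After op 9 (push 11): stack=[11] mem=[0,0,0,10]
After op 10 (RCL M3): stack=[11,10] mem=[0,0,0,10]
After op 11 (/): stack=[1] mem=[0,0,0,10]

Answer: 1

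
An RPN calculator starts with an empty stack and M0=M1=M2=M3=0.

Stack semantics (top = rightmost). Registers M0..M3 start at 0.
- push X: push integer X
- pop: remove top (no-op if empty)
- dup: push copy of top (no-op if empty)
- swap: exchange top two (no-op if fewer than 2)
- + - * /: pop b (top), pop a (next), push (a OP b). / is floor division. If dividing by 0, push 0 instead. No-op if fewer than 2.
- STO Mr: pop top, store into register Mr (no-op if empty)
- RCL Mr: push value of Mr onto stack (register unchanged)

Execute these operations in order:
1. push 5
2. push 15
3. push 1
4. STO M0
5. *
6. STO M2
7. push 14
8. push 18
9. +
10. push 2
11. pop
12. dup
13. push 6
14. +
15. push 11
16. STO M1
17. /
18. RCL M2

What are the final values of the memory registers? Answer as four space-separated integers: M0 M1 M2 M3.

After op 1 (push 5): stack=[5] mem=[0,0,0,0]
After op 2 (push 15): stack=[5,15] mem=[0,0,0,0]
After op 3 (push 1): stack=[5,15,1] mem=[0,0,0,0]
After op 4 (STO M0): stack=[5,15] mem=[1,0,0,0]
After op 5 (*): stack=[75] mem=[1,0,0,0]
After op 6 (STO M2): stack=[empty] mem=[1,0,75,0]
After op 7 (push 14): stack=[14] mem=[1,0,75,0]
After op 8 (push 18): stack=[14,18] mem=[1,0,75,0]
After op 9 (+): stack=[32] mem=[1,0,75,0]
After op 10 (push 2): stack=[32,2] mem=[1,0,75,0]
After op 11 (pop): stack=[32] mem=[1,0,75,0]
After op 12 (dup): stack=[32,32] mem=[1,0,75,0]
After op 13 (push 6): stack=[32,32,6] mem=[1,0,75,0]
After op 14 (+): stack=[32,38] mem=[1,0,75,0]
After op 15 (push 11): stack=[32,38,11] mem=[1,0,75,0]
After op 16 (STO M1): stack=[32,38] mem=[1,11,75,0]
After op 17 (/): stack=[0] mem=[1,11,75,0]
After op 18 (RCL M2): stack=[0,75] mem=[1,11,75,0]

Answer: 1 11 75 0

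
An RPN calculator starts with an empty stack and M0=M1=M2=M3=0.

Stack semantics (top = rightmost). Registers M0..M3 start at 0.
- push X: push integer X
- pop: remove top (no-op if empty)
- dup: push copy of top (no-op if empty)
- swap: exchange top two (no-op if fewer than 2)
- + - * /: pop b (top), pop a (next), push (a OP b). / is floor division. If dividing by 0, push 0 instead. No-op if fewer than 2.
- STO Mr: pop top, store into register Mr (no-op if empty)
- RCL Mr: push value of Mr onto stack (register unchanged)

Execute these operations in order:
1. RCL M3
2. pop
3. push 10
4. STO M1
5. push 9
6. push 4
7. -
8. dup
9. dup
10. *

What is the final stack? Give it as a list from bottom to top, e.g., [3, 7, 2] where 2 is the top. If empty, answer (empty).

Answer: [5, 25]

Derivation:
After op 1 (RCL M3): stack=[0] mem=[0,0,0,0]
After op 2 (pop): stack=[empty] mem=[0,0,0,0]
After op 3 (push 10): stack=[10] mem=[0,0,0,0]
After op 4 (STO M1): stack=[empty] mem=[0,10,0,0]
After op 5 (push 9): stack=[9] mem=[0,10,0,0]
After op 6 (push 4): stack=[9,4] mem=[0,10,0,0]
After op 7 (-): stack=[5] mem=[0,10,0,0]
After op 8 (dup): stack=[5,5] mem=[0,10,0,0]
After op 9 (dup): stack=[5,5,5] mem=[0,10,0,0]
After op 10 (*): stack=[5,25] mem=[0,10,0,0]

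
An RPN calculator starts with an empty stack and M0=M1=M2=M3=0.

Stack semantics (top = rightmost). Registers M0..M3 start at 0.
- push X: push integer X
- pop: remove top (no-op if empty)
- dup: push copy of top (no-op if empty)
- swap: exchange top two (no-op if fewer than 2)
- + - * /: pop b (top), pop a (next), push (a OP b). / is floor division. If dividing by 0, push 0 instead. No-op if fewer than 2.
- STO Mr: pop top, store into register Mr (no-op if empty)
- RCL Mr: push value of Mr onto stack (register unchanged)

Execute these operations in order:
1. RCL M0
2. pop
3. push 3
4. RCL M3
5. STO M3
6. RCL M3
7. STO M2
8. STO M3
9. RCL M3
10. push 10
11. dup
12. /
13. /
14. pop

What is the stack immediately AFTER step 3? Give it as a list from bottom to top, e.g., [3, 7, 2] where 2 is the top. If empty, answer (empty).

After op 1 (RCL M0): stack=[0] mem=[0,0,0,0]
After op 2 (pop): stack=[empty] mem=[0,0,0,0]
After op 3 (push 3): stack=[3] mem=[0,0,0,0]

[3]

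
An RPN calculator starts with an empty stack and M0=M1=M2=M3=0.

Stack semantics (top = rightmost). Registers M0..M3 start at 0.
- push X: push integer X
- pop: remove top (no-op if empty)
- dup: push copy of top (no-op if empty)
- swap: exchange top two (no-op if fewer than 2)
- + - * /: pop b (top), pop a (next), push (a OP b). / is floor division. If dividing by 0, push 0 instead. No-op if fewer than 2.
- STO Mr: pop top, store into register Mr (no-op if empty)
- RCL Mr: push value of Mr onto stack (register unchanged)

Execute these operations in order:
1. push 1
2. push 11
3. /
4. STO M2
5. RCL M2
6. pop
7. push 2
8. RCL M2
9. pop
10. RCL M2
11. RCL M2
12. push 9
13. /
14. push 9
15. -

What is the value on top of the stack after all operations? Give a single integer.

Answer: -9

Derivation:
After op 1 (push 1): stack=[1] mem=[0,0,0,0]
After op 2 (push 11): stack=[1,11] mem=[0,0,0,0]
After op 3 (/): stack=[0] mem=[0,0,0,0]
After op 4 (STO M2): stack=[empty] mem=[0,0,0,0]
After op 5 (RCL M2): stack=[0] mem=[0,0,0,0]
After op 6 (pop): stack=[empty] mem=[0,0,0,0]
After op 7 (push 2): stack=[2] mem=[0,0,0,0]
After op 8 (RCL M2): stack=[2,0] mem=[0,0,0,0]
After op 9 (pop): stack=[2] mem=[0,0,0,0]
After op 10 (RCL M2): stack=[2,0] mem=[0,0,0,0]
After op 11 (RCL M2): stack=[2,0,0] mem=[0,0,0,0]
After op 12 (push 9): stack=[2,0,0,9] mem=[0,0,0,0]
After op 13 (/): stack=[2,0,0] mem=[0,0,0,0]
After op 14 (push 9): stack=[2,0,0,9] mem=[0,0,0,0]
After op 15 (-): stack=[2,0,-9] mem=[0,0,0,0]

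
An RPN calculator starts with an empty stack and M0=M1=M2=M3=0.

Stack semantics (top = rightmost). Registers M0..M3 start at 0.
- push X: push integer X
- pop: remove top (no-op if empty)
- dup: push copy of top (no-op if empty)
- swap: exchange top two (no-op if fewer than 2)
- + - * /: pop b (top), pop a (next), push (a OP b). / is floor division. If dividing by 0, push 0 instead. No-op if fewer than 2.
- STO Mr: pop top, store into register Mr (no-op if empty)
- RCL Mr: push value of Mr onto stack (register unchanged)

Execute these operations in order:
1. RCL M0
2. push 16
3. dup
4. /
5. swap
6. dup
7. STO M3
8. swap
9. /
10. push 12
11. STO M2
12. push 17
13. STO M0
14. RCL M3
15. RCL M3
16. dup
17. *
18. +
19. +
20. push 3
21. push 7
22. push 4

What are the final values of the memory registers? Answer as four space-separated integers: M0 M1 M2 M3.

After op 1 (RCL M0): stack=[0] mem=[0,0,0,0]
After op 2 (push 16): stack=[0,16] mem=[0,0,0,0]
After op 3 (dup): stack=[0,16,16] mem=[0,0,0,0]
After op 4 (/): stack=[0,1] mem=[0,0,0,0]
After op 5 (swap): stack=[1,0] mem=[0,0,0,0]
After op 6 (dup): stack=[1,0,0] mem=[0,0,0,0]
After op 7 (STO M3): stack=[1,0] mem=[0,0,0,0]
After op 8 (swap): stack=[0,1] mem=[0,0,0,0]
After op 9 (/): stack=[0] mem=[0,0,0,0]
After op 10 (push 12): stack=[0,12] mem=[0,0,0,0]
After op 11 (STO M2): stack=[0] mem=[0,0,12,0]
After op 12 (push 17): stack=[0,17] mem=[0,0,12,0]
After op 13 (STO M0): stack=[0] mem=[17,0,12,0]
After op 14 (RCL M3): stack=[0,0] mem=[17,0,12,0]
After op 15 (RCL M3): stack=[0,0,0] mem=[17,0,12,0]
After op 16 (dup): stack=[0,0,0,0] mem=[17,0,12,0]
After op 17 (*): stack=[0,0,0] mem=[17,0,12,0]
After op 18 (+): stack=[0,0] mem=[17,0,12,0]
After op 19 (+): stack=[0] mem=[17,0,12,0]
After op 20 (push 3): stack=[0,3] mem=[17,0,12,0]
After op 21 (push 7): stack=[0,3,7] mem=[17,0,12,0]
After op 22 (push 4): stack=[0,3,7,4] mem=[17,0,12,0]

Answer: 17 0 12 0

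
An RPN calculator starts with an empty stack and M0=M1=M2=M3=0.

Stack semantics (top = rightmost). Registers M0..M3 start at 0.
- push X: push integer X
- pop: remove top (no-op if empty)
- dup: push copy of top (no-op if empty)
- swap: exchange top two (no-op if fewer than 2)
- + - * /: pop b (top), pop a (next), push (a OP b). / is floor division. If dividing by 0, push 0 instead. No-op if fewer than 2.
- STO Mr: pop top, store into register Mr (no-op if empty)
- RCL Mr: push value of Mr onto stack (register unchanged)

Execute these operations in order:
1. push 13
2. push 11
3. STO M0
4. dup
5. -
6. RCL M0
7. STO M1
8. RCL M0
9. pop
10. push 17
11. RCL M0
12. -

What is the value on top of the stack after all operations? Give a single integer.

After op 1 (push 13): stack=[13] mem=[0,0,0,0]
After op 2 (push 11): stack=[13,11] mem=[0,0,0,0]
After op 3 (STO M0): stack=[13] mem=[11,0,0,0]
After op 4 (dup): stack=[13,13] mem=[11,0,0,0]
After op 5 (-): stack=[0] mem=[11,0,0,0]
After op 6 (RCL M0): stack=[0,11] mem=[11,0,0,0]
After op 7 (STO M1): stack=[0] mem=[11,11,0,0]
After op 8 (RCL M0): stack=[0,11] mem=[11,11,0,0]
After op 9 (pop): stack=[0] mem=[11,11,0,0]
After op 10 (push 17): stack=[0,17] mem=[11,11,0,0]
After op 11 (RCL M0): stack=[0,17,11] mem=[11,11,0,0]
After op 12 (-): stack=[0,6] mem=[11,11,0,0]

Answer: 6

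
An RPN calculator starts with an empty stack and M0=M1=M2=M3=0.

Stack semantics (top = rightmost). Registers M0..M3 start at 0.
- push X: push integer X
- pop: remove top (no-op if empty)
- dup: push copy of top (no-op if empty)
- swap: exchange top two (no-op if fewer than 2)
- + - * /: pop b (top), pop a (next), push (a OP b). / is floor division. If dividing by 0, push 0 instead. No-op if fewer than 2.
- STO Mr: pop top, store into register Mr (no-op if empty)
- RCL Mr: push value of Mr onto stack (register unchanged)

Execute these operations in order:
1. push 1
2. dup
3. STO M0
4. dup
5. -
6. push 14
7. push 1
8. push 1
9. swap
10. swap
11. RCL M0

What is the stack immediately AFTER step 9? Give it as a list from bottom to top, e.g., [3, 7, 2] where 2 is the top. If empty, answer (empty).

After op 1 (push 1): stack=[1] mem=[0,0,0,0]
After op 2 (dup): stack=[1,1] mem=[0,0,0,0]
After op 3 (STO M0): stack=[1] mem=[1,0,0,0]
After op 4 (dup): stack=[1,1] mem=[1,0,0,0]
After op 5 (-): stack=[0] mem=[1,0,0,0]
After op 6 (push 14): stack=[0,14] mem=[1,0,0,0]
After op 7 (push 1): stack=[0,14,1] mem=[1,0,0,0]
After op 8 (push 1): stack=[0,14,1,1] mem=[1,0,0,0]
After op 9 (swap): stack=[0,14,1,1] mem=[1,0,0,0]

[0, 14, 1, 1]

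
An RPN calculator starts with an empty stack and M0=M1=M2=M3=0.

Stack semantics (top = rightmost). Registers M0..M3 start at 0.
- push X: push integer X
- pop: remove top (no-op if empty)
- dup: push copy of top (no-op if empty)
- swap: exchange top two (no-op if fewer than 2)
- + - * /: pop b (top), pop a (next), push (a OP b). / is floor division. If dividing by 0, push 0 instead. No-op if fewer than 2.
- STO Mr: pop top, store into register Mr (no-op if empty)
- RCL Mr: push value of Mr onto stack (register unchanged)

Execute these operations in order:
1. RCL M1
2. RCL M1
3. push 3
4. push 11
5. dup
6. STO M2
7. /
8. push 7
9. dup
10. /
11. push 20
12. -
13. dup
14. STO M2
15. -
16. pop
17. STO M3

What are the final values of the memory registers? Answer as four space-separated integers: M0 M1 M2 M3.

After op 1 (RCL M1): stack=[0] mem=[0,0,0,0]
After op 2 (RCL M1): stack=[0,0] mem=[0,0,0,0]
After op 3 (push 3): stack=[0,0,3] mem=[0,0,0,0]
After op 4 (push 11): stack=[0,0,3,11] mem=[0,0,0,0]
After op 5 (dup): stack=[0,0,3,11,11] mem=[0,0,0,0]
After op 6 (STO M2): stack=[0,0,3,11] mem=[0,0,11,0]
After op 7 (/): stack=[0,0,0] mem=[0,0,11,0]
After op 8 (push 7): stack=[0,0,0,7] mem=[0,0,11,0]
After op 9 (dup): stack=[0,0,0,7,7] mem=[0,0,11,0]
After op 10 (/): stack=[0,0,0,1] mem=[0,0,11,0]
After op 11 (push 20): stack=[0,0,0,1,20] mem=[0,0,11,0]
After op 12 (-): stack=[0,0,0,-19] mem=[0,0,11,0]
After op 13 (dup): stack=[0,0,0,-19,-19] mem=[0,0,11,0]
After op 14 (STO M2): stack=[0,0,0,-19] mem=[0,0,-19,0]
After op 15 (-): stack=[0,0,19] mem=[0,0,-19,0]
After op 16 (pop): stack=[0,0] mem=[0,0,-19,0]
After op 17 (STO M3): stack=[0] mem=[0,0,-19,0]

Answer: 0 0 -19 0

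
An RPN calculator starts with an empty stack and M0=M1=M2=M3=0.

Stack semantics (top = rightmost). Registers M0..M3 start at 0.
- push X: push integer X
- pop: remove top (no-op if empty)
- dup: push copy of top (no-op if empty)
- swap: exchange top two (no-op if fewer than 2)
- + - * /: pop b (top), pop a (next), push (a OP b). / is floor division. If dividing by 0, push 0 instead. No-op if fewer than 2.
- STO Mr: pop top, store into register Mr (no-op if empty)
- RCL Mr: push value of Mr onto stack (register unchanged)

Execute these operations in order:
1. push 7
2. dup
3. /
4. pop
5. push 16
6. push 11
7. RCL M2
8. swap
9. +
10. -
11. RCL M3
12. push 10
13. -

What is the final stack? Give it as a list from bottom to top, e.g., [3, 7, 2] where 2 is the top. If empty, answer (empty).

Answer: [5, -10]

Derivation:
After op 1 (push 7): stack=[7] mem=[0,0,0,0]
After op 2 (dup): stack=[7,7] mem=[0,0,0,0]
After op 3 (/): stack=[1] mem=[0,0,0,0]
After op 4 (pop): stack=[empty] mem=[0,0,0,0]
After op 5 (push 16): stack=[16] mem=[0,0,0,0]
After op 6 (push 11): stack=[16,11] mem=[0,0,0,0]
After op 7 (RCL M2): stack=[16,11,0] mem=[0,0,0,0]
After op 8 (swap): stack=[16,0,11] mem=[0,0,0,0]
After op 9 (+): stack=[16,11] mem=[0,0,0,0]
After op 10 (-): stack=[5] mem=[0,0,0,0]
After op 11 (RCL M3): stack=[5,0] mem=[0,0,0,0]
After op 12 (push 10): stack=[5,0,10] mem=[0,0,0,0]
After op 13 (-): stack=[5,-10] mem=[0,0,0,0]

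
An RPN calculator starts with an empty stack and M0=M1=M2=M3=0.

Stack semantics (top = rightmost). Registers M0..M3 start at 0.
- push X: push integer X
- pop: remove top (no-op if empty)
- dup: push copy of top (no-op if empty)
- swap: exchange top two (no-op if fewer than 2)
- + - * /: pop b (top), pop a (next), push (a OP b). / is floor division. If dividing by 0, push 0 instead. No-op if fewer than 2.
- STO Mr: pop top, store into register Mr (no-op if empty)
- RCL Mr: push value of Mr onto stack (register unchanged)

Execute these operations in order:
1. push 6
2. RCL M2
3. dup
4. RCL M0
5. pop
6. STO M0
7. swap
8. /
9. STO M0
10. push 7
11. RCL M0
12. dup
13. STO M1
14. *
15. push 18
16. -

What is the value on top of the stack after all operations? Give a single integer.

Answer: -18

Derivation:
After op 1 (push 6): stack=[6] mem=[0,0,0,0]
After op 2 (RCL M2): stack=[6,0] mem=[0,0,0,0]
After op 3 (dup): stack=[6,0,0] mem=[0,0,0,0]
After op 4 (RCL M0): stack=[6,0,0,0] mem=[0,0,0,0]
After op 5 (pop): stack=[6,0,0] mem=[0,0,0,0]
After op 6 (STO M0): stack=[6,0] mem=[0,0,0,0]
After op 7 (swap): stack=[0,6] mem=[0,0,0,0]
After op 8 (/): stack=[0] mem=[0,0,0,0]
After op 9 (STO M0): stack=[empty] mem=[0,0,0,0]
After op 10 (push 7): stack=[7] mem=[0,0,0,0]
After op 11 (RCL M0): stack=[7,0] mem=[0,0,0,0]
After op 12 (dup): stack=[7,0,0] mem=[0,0,0,0]
After op 13 (STO M1): stack=[7,0] mem=[0,0,0,0]
After op 14 (*): stack=[0] mem=[0,0,0,0]
After op 15 (push 18): stack=[0,18] mem=[0,0,0,0]
After op 16 (-): stack=[-18] mem=[0,0,0,0]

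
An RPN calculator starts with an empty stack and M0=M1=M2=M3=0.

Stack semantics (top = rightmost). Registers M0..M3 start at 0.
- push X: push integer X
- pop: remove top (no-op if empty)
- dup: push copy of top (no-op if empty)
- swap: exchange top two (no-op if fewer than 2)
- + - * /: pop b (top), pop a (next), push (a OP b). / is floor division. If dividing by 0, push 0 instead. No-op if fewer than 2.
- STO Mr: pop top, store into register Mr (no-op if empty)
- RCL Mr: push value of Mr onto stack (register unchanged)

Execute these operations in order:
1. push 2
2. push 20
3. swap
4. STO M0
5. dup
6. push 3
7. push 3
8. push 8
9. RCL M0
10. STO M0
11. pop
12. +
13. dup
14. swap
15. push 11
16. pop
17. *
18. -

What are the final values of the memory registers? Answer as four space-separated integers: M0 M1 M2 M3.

After op 1 (push 2): stack=[2] mem=[0,0,0,0]
After op 2 (push 20): stack=[2,20] mem=[0,0,0,0]
After op 3 (swap): stack=[20,2] mem=[0,0,0,0]
After op 4 (STO M0): stack=[20] mem=[2,0,0,0]
After op 5 (dup): stack=[20,20] mem=[2,0,0,0]
After op 6 (push 3): stack=[20,20,3] mem=[2,0,0,0]
After op 7 (push 3): stack=[20,20,3,3] mem=[2,0,0,0]
After op 8 (push 8): stack=[20,20,3,3,8] mem=[2,0,0,0]
After op 9 (RCL M0): stack=[20,20,3,3,8,2] mem=[2,0,0,0]
After op 10 (STO M0): stack=[20,20,3,3,8] mem=[2,0,0,0]
After op 11 (pop): stack=[20,20,3,3] mem=[2,0,0,0]
After op 12 (+): stack=[20,20,6] mem=[2,0,0,0]
After op 13 (dup): stack=[20,20,6,6] mem=[2,0,0,0]
After op 14 (swap): stack=[20,20,6,6] mem=[2,0,0,0]
After op 15 (push 11): stack=[20,20,6,6,11] mem=[2,0,0,0]
After op 16 (pop): stack=[20,20,6,6] mem=[2,0,0,0]
After op 17 (*): stack=[20,20,36] mem=[2,0,0,0]
After op 18 (-): stack=[20,-16] mem=[2,0,0,0]

Answer: 2 0 0 0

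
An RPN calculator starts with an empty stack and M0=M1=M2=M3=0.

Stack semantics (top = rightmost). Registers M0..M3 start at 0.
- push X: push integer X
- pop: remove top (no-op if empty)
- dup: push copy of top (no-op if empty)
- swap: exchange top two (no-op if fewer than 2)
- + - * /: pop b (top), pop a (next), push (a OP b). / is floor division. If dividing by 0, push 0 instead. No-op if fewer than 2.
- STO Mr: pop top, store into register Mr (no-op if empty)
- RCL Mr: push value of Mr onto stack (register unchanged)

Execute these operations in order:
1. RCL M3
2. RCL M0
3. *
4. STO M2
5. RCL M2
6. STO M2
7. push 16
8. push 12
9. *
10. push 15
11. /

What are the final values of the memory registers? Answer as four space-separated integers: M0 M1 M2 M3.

After op 1 (RCL M3): stack=[0] mem=[0,0,0,0]
After op 2 (RCL M0): stack=[0,0] mem=[0,0,0,0]
After op 3 (*): stack=[0] mem=[0,0,0,0]
After op 4 (STO M2): stack=[empty] mem=[0,0,0,0]
After op 5 (RCL M2): stack=[0] mem=[0,0,0,0]
After op 6 (STO M2): stack=[empty] mem=[0,0,0,0]
After op 7 (push 16): stack=[16] mem=[0,0,0,0]
After op 8 (push 12): stack=[16,12] mem=[0,0,0,0]
After op 9 (*): stack=[192] mem=[0,0,0,0]
After op 10 (push 15): stack=[192,15] mem=[0,0,0,0]
After op 11 (/): stack=[12] mem=[0,0,0,0]

Answer: 0 0 0 0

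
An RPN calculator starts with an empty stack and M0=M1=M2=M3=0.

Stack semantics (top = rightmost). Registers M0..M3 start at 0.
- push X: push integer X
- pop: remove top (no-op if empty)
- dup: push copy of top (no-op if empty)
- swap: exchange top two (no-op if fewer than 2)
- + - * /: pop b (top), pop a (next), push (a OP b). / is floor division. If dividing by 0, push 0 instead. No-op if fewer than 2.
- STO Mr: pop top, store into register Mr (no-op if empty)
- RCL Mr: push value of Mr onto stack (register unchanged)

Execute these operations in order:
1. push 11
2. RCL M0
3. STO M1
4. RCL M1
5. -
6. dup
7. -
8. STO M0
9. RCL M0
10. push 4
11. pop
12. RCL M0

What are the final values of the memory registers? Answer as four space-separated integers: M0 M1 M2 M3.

Answer: 0 0 0 0

Derivation:
After op 1 (push 11): stack=[11] mem=[0,0,0,0]
After op 2 (RCL M0): stack=[11,0] mem=[0,0,0,0]
After op 3 (STO M1): stack=[11] mem=[0,0,0,0]
After op 4 (RCL M1): stack=[11,0] mem=[0,0,0,0]
After op 5 (-): stack=[11] mem=[0,0,0,0]
After op 6 (dup): stack=[11,11] mem=[0,0,0,0]
After op 7 (-): stack=[0] mem=[0,0,0,0]
After op 8 (STO M0): stack=[empty] mem=[0,0,0,0]
After op 9 (RCL M0): stack=[0] mem=[0,0,0,0]
After op 10 (push 4): stack=[0,4] mem=[0,0,0,0]
After op 11 (pop): stack=[0] mem=[0,0,0,0]
After op 12 (RCL M0): stack=[0,0] mem=[0,0,0,0]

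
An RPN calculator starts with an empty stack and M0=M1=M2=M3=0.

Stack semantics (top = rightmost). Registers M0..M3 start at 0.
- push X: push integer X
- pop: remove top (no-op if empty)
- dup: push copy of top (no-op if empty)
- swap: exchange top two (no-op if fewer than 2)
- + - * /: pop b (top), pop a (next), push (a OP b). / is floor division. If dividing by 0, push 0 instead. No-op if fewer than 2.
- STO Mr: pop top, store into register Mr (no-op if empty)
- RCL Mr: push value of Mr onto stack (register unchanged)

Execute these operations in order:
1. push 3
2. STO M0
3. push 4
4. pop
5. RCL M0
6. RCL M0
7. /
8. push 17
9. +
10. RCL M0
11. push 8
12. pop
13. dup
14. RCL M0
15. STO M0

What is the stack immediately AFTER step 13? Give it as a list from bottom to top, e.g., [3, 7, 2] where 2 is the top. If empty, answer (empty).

After op 1 (push 3): stack=[3] mem=[0,0,0,0]
After op 2 (STO M0): stack=[empty] mem=[3,0,0,0]
After op 3 (push 4): stack=[4] mem=[3,0,0,0]
After op 4 (pop): stack=[empty] mem=[3,0,0,0]
After op 5 (RCL M0): stack=[3] mem=[3,0,0,0]
After op 6 (RCL M0): stack=[3,3] mem=[3,0,0,0]
After op 7 (/): stack=[1] mem=[3,0,0,0]
After op 8 (push 17): stack=[1,17] mem=[3,0,0,0]
After op 9 (+): stack=[18] mem=[3,0,0,0]
After op 10 (RCL M0): stack=[18,3] mem=[3,0,0,0]
After op 11 (push 8): stack=[18,3,8] mem=[3,0,0,0]
After op 12 (pop): stack=[18,3] mem=[3,0,0,0]
After op 13 (dup): stack=[18,3,3] mem=[3,0,0,0]

[18, 3, 3]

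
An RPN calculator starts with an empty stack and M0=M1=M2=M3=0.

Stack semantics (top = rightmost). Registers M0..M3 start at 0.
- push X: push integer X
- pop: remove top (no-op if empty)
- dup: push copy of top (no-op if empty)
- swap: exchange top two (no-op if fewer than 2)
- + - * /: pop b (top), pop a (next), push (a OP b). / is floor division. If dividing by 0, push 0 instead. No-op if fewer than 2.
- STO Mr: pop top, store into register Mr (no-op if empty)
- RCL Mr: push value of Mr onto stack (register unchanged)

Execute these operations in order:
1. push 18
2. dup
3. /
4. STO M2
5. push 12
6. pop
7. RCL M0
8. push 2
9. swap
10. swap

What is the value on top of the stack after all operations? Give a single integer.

Answer: 2

Derivation:
After op 1 (push 18): stack=[18] mem=[0,0,0,0]
After op 2 (dup): stack=[18,18] mem=[0,0,0,0]
After op 3 (/): stack=[1] mem=[0,0,0,0]
After op 4 (STO M2): stack=[empty] mem=[0,0,1,0]
After op 5 (push 12): stack=[12] mem=[0,0,1,0]
After op 6 (pop): stack=[empty] mem=[0,0,1,0]
After op 7 (RCL M0): stack=[0] mem=[0,0,1,0]
After op 8 (push 2): stack=[0,2] mem=[0,0,1,0]
After op 9 (swap): stack=[2,0] mem=[0,0,1,0]
After op 10 (swap): stack=[0,2] mem=[0,0,1,0]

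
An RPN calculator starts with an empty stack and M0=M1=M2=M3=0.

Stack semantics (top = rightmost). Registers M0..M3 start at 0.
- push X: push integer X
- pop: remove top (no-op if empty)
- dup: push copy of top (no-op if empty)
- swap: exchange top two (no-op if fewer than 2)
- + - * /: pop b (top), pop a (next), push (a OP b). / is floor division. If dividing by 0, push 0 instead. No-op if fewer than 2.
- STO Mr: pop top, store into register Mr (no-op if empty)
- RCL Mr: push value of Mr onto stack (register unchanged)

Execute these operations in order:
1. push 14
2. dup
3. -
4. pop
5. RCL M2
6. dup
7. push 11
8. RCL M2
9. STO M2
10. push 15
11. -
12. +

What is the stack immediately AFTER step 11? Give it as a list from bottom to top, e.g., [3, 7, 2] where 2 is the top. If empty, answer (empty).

After op 1 (push 14): stack=[14] mem=[0,0,0,0]
After op 2 (dup): stack=[14,14] mem=[0,0,0,0]
After op 3 (-): stack=[0] mem=[0,0,0,0]
After op 4 (pop): stack=[empty] mem=[0,0,0,0]
After op 5 (RCL M2): stack=[0] mem=[0,0,0,0]
After op 6 (dup): stack=[0,0] mem=[0,0,0,0]
After op 7 (push 11): stack=[0,0,11] mem=[0,0,0,0]
After op 8 (RCL M2): stack=[0,0,11,0] mem=[0,0,0,0]
After op 9 (STO M2): stack=[0,0,11] mem=[0,0,0,0]
After op 10 (push 15): stack=[0,0,11,15] mem=[0,0,0,0]
After op 11 (-): stack=[0,0,-4] mem=[0,0,0,0]

[0, 0, -4]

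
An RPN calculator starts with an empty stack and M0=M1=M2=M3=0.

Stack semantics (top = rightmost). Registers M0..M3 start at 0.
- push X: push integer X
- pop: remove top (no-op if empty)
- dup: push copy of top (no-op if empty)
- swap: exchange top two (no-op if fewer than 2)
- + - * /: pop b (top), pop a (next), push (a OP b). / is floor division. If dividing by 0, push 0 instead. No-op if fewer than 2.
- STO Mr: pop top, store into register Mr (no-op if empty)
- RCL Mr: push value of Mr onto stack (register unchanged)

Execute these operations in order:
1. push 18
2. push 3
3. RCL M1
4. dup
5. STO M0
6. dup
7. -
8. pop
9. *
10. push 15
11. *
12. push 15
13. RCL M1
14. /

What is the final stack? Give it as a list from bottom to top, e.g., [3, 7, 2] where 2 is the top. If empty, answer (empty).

After op 1 (push 18): stack=[18] mem=[0,0,0,0]
After op 2 (push 3): stack=[18,3] mem=[0,0,0,0]
After op 3 (RCL M1): stack=[18,3,0] mem=[0,0,0,0]
After op 4 (dup): stack=[18,3,0,0] mem=[0,0,0,0]
After op 5 (STO M0): stack=[18,3,0] mem=[0,0,0,0]
After op 6 (dup): stack=[18,3,0,0] mem=[0,0,0,0]
After op 7 (-): stack=[18,3,0] mem=[0,0,0,0]
After op 8 (pop): stack=[18,3] mem=[0,0,0,0]
After op 9 (*): stack=[54] mem=[0,0,0,0]
After op 10 (push 15): stack=[54,15] mem=[0,0,0,0]
After op 11 (*): stack=[810] mem=[0,0,0,0]
After op 12 (push 15): stack=[810,15] mem=[0,0,0,0]
After op 13 (RCL M1): stack=[810,15,0] mem=[0,0,0,0]
After op 14 (/): stack=[810,0] mem=[0,0,0,0]

Answer: [810, 0]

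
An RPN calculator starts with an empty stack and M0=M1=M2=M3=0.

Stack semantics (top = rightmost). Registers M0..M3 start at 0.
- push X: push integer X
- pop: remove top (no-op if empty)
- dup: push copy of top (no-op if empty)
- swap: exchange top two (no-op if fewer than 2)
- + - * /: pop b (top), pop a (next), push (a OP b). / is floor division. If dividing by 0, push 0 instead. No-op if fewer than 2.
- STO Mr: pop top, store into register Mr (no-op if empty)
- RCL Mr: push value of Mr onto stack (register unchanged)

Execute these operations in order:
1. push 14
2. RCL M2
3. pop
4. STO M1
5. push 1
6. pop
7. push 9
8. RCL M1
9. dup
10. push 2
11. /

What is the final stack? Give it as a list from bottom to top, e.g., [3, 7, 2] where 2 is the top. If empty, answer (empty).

After op 1 (push 14): stack=[14] mem=[0,0,0,0]
After op 2 (RCL M2): stack=[14,0] mem=[0,0,0,0]
After op 3 (pop): stack=[14] mem=[0,0,0,0]
After op 4 (STO M1): stack=[empty] mem=[0,14,0,0]
After op 5 (push 1): stack=[1] mem=[0,14,0,0]
After op 6 (pop): stack=[empty] mem=[0,14,0,0]
After op 7 (push 9): stack=[9] mem=[0,14,0,0]
After op 8 (RCL M1): stack=[9,14] mem=[0,14,0,0]
After op 9 (dup): stack=[9,14,14] mem=[0,14,0,0]
After op 10 (push 2): stack=[9,14,14,2] mem=[0,14,0,0]
After op 11 (/): stack=[9,14,7] mem=[0,14,0,0]

Answer: [9, 14, 7]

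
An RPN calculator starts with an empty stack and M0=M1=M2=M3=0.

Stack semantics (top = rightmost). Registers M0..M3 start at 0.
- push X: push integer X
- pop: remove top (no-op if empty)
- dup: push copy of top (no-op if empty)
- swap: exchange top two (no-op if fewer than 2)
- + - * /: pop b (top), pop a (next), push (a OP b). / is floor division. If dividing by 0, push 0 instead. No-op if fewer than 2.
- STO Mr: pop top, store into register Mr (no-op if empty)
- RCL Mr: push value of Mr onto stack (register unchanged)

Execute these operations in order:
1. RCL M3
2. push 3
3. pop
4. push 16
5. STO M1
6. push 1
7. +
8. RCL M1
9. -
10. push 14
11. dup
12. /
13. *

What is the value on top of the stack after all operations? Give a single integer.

After op 1 (RCL M3): stack=[0] mem=[0,0,0,0]
After op 2 (push 3): stack=[0,3] mem=[0,0,0,0]
After op 3 (pop): stack=[0] mem=[0,0,0,0]
After op 4 (push 16): stack=[0,16] mem=[0,0,0,0]
After op 5 (STO M1): stack=[0] mem=[0,16,0,0]
After op 6 (push 1): stack=[0,1] mem=[0,16,0,0]
After op 7 (+): stack=[1] mem=[0,16,0,0]
After op 8 (RCL M1): stack=[1,16] mem=[0,16,0,0]
After op 9 (-): stack=[-15] mem=[0,16,0,0]
After op 10 (push 14): stack=[-15,14] mem=[0,16,0,0]
After op 11 (dup): stack=[-15,14,14] mem=[0,16,0,0]
After op 12 (/): stack=[-15,1] mem=[0,16,0,0]
After op 13 (*): stack=[-15] mem=[0,16,0,0]

Answer: -15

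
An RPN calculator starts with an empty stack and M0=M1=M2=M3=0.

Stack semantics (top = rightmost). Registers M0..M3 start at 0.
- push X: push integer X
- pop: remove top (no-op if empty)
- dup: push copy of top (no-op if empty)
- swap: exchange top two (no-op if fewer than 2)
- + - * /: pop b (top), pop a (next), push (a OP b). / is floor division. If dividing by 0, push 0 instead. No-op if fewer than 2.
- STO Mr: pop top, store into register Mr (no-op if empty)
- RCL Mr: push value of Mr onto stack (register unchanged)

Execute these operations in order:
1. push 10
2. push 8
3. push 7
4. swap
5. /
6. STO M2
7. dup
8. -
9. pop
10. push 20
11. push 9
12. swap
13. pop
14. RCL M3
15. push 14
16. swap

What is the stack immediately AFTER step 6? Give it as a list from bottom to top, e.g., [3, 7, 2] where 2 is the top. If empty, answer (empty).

After op 1 (push 10): stack=[10] mem=[0,0,0,0]
After op 2 (push 8): stack=[10,8] mem=[0,0,0,0]
After op 3 (push 7): stack=[10,8,7] mem=[0,0,0,0]
After op 4 (swap): stack=[10,7,8] mem=[0,0,0,0]
After op 5 (/): stack=[10,0] mem=[0,0,0,0]
After op 6 (STO M2): stack=[10] mem=[0,0,0,0]

[10]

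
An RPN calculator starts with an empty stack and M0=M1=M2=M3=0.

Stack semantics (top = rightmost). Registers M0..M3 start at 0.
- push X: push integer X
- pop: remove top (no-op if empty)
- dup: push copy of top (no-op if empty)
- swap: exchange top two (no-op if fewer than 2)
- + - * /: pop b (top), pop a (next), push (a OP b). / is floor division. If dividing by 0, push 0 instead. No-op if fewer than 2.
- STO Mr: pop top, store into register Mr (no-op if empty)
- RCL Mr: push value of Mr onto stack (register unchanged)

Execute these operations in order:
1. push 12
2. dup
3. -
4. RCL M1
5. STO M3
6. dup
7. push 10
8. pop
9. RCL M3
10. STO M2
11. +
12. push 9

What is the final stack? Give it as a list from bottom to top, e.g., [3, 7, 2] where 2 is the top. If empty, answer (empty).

Answer: [0, 9]

Derivation:
After op 1 (push 12): stack=[12] mem=[0,0,0,0]
After op 2 (dup): stack=[12,12] mem=[0,0,0,0]
After op 3 (-): stack=[0] mem=[0,0,0,0]
After op 4 (RCL M1): stack=[0,0] mem=[0,0,0,0]
After op 5 (STO M3): stack=[0] mem=[0,0,0,0]
After op 6 (dup): stack=[0,0] mem=[0,0,0,0]
After op 7 (push 10): stack=[0,0,10] mem=[0,0,0,0]
After op 8 (pop): stack=[0,0] mem=[0,0,0,0]
After op 9 (RCL M3): stack=[0,0,0] mem=[0,0,0,0]
After op 10 (STO M2): stack=[0,0] mem=[0,0,0,0]
After op 11 (+): stack=[0] mem=[0,0,0,0]
After op 12 (push 9): stack=[0,9] mem=[0,0,0,0]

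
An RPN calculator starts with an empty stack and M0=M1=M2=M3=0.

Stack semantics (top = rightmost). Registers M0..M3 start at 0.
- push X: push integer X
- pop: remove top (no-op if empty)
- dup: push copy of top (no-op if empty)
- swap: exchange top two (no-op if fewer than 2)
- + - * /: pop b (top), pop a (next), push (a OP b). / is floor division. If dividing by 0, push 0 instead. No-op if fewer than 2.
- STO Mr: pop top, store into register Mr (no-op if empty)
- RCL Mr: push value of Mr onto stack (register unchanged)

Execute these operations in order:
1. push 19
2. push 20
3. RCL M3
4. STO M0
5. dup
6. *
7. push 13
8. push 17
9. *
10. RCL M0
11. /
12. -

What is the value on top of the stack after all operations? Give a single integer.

After op 1 (push 19): stack=[19] mem=[0,0,0,0]
After op 2 (push 20): stack=[19,20] mem=[0,0,0,0]
After op 3 (RCL M3): stack=[19,20,0] mem=[0,0,0,0]
After op 4 (STO M0): stack=[19,20] mem=[0,0,0,0]
After op 5 (dup): stack=[19,20,20] mem=[0,0,0,0]
After op 6 (*): stack=[19,400] mem=[0,0,0,0]
After op 7 (push 13): stack=[19,400,13] mem=[0,0,0,0]
After op 8 (push 17): stack=[19,400,13,17] mem=[0,0,0,0]
After op 9 (*): stack=[19,400,221] mem=[0,0,0,0]
After op 10 (RCL M0): stack=[19,400,221,0] mem=[0,0,0,0]
After op 11 (/): stack=[19,400,0] mem=[0,0,0,0]
After op 12 (-): stack=[19,400] mem=[0,0,0,0]

Answer: 400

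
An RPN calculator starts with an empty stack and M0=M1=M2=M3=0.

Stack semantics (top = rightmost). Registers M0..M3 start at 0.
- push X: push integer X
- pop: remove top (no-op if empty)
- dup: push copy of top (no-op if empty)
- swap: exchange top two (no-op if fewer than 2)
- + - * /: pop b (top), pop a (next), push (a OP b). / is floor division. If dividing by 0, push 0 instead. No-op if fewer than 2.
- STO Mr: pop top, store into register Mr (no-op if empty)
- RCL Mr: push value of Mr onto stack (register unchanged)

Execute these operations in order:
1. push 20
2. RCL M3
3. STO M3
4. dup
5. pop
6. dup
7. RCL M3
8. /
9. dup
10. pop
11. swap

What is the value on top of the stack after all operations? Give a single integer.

After op 1 (push 20): stack=[20] mem=[0,0,0,0]
After op 2 (RCL M3): stack=[20,0] mem=[0,0,0,0]
After op 3 (STO M3): stack=[20] mem=[0,0,0,0]
After op 4 (dup): stack=[20,20] mem=[0,0,0,0]
After op 5 (pop): stack=[20] mem=[0,0,0,0]
After op 6 (dup): stack=[20,20] mem=[0,0,0,0]
After op 7 (RCL M3): stack=[20,20,0] mem=[0,0,0,0]
After op 8 (/): stack=[20,0] mem=[0,0,0,0]
After op 9 (dup): stack=[20,0,0] mem=[0,0,0,0]
After op 10 (pop): stack=[20,0] mem=[0,0,0,0]
After op 11 (swap): stack=[0,20] mem=[0,0,0,0]

Answer: 20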